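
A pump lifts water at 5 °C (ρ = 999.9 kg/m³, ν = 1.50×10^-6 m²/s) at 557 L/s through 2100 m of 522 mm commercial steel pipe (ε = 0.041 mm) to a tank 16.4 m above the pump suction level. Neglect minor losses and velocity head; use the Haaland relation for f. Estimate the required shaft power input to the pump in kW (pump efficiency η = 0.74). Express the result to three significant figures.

P_shaft ≈ 256 kW

V = 4Q/(πD²) = 2.603 m/s; Re = 9.06×10^5; ε/D = 7.85×10^-5; f = 0.01312
h_f = f(L/D)V²/2g = 18.22 m
Total head H = z + h_f = 16.4 + 18.22 = 34.62 m
P_hyd = ρgQH = 999.9·9.81·0.557·34.62 = 189.2 kW
P_shaft = P_hyd/η = 189.2/0.74 = 255.6 kW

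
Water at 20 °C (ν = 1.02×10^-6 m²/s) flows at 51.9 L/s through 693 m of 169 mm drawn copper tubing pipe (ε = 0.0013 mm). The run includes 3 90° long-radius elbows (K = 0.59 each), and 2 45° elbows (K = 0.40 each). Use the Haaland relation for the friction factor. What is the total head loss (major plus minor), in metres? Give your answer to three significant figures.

V = 4Q/(πD²) = 2.314 m/s; V²/2g = 0.2728 m
Re = 3.83×10^5, ε/D = 7.69×10^-6 → f = 0.01378 (Haaland)
Major: h_f = f(L/D)·V²/2g = 0.01378·4101·0.2728 = 15.41 m
Minor: ΣK = 2.57; h_m = ΣK·V²/2g = 0.7012 m
Total H_L = 15.41 + 0.7012 = 16.12 m

H_L ≈ 16.1 m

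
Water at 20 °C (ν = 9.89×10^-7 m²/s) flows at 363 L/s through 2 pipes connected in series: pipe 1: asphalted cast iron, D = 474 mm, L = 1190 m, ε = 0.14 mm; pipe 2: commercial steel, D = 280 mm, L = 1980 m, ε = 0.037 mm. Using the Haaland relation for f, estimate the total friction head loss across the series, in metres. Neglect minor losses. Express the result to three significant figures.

Pipe 1: V = 2.057 m/s, Re = 9.86×10^5, ε/D = 2.95×10^-4, f = 0.01557, h_1 = f(L/D)V²/2g = 8.430 m
Pipe 2: V = 5.895 m/s, Re = 1.67×10^6, ε/D = 1.32×10^-4, f = 0.01338, h_2 = f(L/D)V²/2g = 167.5 m
Series → Q common, losses add: H = Σh = 176.0 m

H ≈ 176 m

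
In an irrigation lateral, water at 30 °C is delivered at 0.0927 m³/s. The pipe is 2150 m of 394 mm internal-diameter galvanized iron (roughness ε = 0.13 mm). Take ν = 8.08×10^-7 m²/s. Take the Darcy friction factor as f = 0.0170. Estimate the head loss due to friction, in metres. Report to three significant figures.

V = 4Q/(πD²) = 4·0.0927/(π·0.394²) = 0.7603 m/s
h_f = f(L/D)V²/(2g) = 0.01700·(2150/0.394)·0.7603²/(2·9.81) = 2.733 m

h_f ≈ 2.73 m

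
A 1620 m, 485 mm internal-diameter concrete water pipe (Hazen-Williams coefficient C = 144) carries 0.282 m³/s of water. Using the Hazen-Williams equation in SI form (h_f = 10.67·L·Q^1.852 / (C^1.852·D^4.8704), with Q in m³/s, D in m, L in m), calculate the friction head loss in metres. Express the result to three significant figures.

h_f ≈ 5.66 m

h_f = 10.67·1620·0.282^1.852 / (144^1.852·0.485^4.8704) = 5.660 m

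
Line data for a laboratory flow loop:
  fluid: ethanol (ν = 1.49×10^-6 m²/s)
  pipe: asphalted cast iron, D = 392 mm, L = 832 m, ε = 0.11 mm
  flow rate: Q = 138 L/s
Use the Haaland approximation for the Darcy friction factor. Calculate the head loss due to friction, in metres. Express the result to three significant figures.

V = 4Q/(πD²) = 4·0.138/(π·0.392²) = 1.143 m/s
Re = VD/ν = 1.143·0.392/1.49×10^-6 = 3.01×10^5 → turbulent
ε/D = 0.11/392 = 2.81×10^-4
Haaland: f = 0.01666
h_f = f(L/D)V²/(2g) = 0.01666·(832/0.392)·1.143²/(2·9.81) = 2.356 m

h_f ≈ 2.36 m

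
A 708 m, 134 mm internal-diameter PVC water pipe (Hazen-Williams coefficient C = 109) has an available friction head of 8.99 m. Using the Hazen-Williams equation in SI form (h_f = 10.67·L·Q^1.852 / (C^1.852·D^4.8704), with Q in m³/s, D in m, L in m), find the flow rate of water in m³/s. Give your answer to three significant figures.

Rearranging: Q = [h_f·C^1.852·D^4.8704 / (10.67·L)]^(1/1.852)
Q = [8.99·109^1.852·0.134^4.8704 / (10.67·708)]^0.540 = 0.01455 m³/s

Q ≈ 0.0145 m³/s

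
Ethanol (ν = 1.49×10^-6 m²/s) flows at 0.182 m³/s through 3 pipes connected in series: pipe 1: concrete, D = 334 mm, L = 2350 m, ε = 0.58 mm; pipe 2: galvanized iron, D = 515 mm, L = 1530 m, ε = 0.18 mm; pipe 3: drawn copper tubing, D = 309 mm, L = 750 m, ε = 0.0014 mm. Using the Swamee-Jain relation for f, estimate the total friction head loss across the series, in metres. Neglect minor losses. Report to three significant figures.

Pipe 1: V = 2.077 m/s, Re = 4.66×10^5, ε/D = 0.00174, f = 0.02312, h_1 = f(L/D)V²/2g = 35.77 m
Pipe 2: V = 0.8737 m/s, Re = 3.02×10^5, ε/D = 3.50×10^-4, f = 0.01739, h_2 = f(L/D)V²/2g = 2.010 m
Pipe 3: V = 2.427 m/s, Re = 5.03×10^5, ε/D = 4.53×10^-6, f = 0.01315, h_3 = f(L/D)V²/2g = 9.581 m
Series → Q common, losses add: H = Σh = 47.37 m

H ≈ 47.4 m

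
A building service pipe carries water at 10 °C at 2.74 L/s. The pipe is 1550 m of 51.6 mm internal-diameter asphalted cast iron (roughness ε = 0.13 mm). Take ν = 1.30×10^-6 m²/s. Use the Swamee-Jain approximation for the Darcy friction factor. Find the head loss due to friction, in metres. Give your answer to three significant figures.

V = 4Q/(πD²) = 4·0.00274/(π·0.0516²) = 1.310 m/s
Re = VD/ν = 1.310·0.0516/1.30×10^-6 = 5.20×10^4 → turbulent
ε/D = 0.13/51.6 = 0.00252
Swamee-Jain: f = 0.02784
h_f = f(L/D)V²/(2g) = 0.02784·(1550/0.0516)·1.310²/(2·9.81) = 73.18 m

h_f ≈ 73.2 m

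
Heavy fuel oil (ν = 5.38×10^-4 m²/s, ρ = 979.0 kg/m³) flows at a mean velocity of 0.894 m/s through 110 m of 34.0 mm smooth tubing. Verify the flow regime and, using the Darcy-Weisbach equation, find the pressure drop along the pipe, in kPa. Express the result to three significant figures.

Δp ≈ 1430 kPa

Re = VD/ν = 0.894·0.03400/5.38×10^-4 = 56.5 → laminar (Re < 2300)
f = 64/Re = 1.133
h_f = f(L/D)V²/(2g) = 1.133·(110/0.03400)·0.894²/(2·9.81) = 149.3 m
Δp = ρg·h_f = 979.0·9.81·149.3 = 1434 kPa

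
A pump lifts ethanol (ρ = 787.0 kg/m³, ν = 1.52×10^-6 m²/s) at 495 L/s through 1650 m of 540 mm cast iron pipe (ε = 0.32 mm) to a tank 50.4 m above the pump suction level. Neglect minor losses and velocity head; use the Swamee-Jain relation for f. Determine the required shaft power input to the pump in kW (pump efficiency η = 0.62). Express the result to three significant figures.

V = 4Q/(πD²) = 2.161 m/s; Re = 7.68×10^5; ε/D = 5.93×10^-4; f = 0.01803
h_f = f(L/D)V²/2g = 13.12 m
Total head H = z + h_f = 50.4 + 13.12 = 63.52 m
P_hyd = ρgQH = 787.0·9.81·0.495·63.52 = 242.8 kW
P_shaft = P_hyd/η = 242.8/0.62 = 391.5 kW

P_shaft ≈ 392 kW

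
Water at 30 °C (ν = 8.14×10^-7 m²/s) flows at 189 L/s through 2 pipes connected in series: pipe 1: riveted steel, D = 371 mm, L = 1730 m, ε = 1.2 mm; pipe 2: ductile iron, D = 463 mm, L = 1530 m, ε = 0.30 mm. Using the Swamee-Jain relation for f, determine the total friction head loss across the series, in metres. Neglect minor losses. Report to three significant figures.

H ≈ 23.5 m

Pipe 1: V = 1.748 m/s, Re = 7.97×10^5, ε/D = 0.00323, f = 0.02697, h_1 = f(L/D)V²/2g = 19.59 m
Pipe 2: V = 1.123 m/s, Re = 6.39×10^5, ε/D = 6.48×10^-4, f = 0.01847, h_2 = f(L/D)V²/2g = 3.920 m
Series → Q common, losses add: H = Σh = 23.51 m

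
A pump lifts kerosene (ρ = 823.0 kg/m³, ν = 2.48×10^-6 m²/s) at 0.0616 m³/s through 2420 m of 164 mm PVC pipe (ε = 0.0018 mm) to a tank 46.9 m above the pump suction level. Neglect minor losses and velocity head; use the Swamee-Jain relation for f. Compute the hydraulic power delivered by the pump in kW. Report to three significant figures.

P_hyd ≈ 73.4 kW

V = 4Q/(πD²) = 2.916 m/s; Re = 1.93×10^5; ε/D = 1.10×10^-5; f = 0.01574
h_f = f(L/D)V²/2g = 100.7 m
Total head H = z + h_f = 46.9 + 100.7 = 147.6 m
P_hyd = ρgQH = 823.0·9.81·0.0616·147.6 = 73.40 kW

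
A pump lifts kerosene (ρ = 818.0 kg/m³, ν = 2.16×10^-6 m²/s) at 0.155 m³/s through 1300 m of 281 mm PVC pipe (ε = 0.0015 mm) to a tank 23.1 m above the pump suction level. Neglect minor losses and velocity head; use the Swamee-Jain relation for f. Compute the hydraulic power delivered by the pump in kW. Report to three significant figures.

V = 4Q/(πD²) = 2.499 m/s; Re = 3.25×10^5; ε/D = 5.34×10^-6; f = 0.01423
h_f = f(L/D)V²/2g = 20.95 m
Total head H = z + h_f = 23.1 + 20.95 = 44.05 m
P_hyd = ρgQH = 818.0·9.81·0.155·44.05 = 54.80 kW

P_hyd ≈ 54.8 kW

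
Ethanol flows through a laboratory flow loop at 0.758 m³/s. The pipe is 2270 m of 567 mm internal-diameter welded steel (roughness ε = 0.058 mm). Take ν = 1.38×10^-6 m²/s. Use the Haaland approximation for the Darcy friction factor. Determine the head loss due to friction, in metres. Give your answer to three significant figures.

V = 4Q/(πD²) = 4·0.758/(π·0.567²) = 3.002 m/s
Re = VD/ν = 3.002·0.567/1.38×10^-6 = 1.23×10^6 → turbulent
ε/D = 0.058/567 = 1.02×10^-4
Haaland: f = 0.01315
h_f = f(L/D)V²/(2g) = 0.01315·(2270/0.567)·3.002²/(2·9.81) = 24.18 m

h_f ≈ 24.2 m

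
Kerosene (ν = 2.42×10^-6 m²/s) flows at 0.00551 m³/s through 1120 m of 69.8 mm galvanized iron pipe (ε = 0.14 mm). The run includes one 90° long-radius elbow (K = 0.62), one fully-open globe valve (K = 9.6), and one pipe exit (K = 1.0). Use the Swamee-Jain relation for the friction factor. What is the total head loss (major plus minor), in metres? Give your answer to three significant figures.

H_L ≈ 47.5 m

V = 4Q/(πD²) = 1.440 m/s; V²/2g = 0.1057 m
Re = 4.15×10^4, ε/D = 0.00201 → f = 0.02731 (Swamee-Jain)
Major: h_f = f(L/D)·V²/2g = 0.02731·16046·0.1057 = 46.31 m
Minor: ΣK = 11.2; h_m = ΣK·V²/2g = 1.186 m
Total H_L = 46.31 + 1.186 = 47.49 m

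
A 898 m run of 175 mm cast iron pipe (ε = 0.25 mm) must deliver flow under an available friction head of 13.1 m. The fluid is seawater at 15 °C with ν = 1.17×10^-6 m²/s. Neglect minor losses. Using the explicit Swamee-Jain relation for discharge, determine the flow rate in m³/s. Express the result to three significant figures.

Q ≈ 0.0359 m³/s

Swamee-Jain (Type II): Q = -0.965·√(gD⁵h_f/L)·ln[ε/(3.7D) + √(3.17ν²L/(gD³h_f))]
√(gD⁵h_f/L) = √(9.81·0.175⁵·13.1/898) = 0.004846
ε/(3.7D) = 3.86×10^-4; √(3.17ν²L/(gD³h_f)) = 7.52×10^-5
Q = -0.965·0.004846·ln(4.613×10^-4) = 0.03592 m³/s
Check: V = 1.49 m/s, Re = 2.23×10^5, f = 0.02263, h_f = 13.2 m ≈ 13.1 m ✓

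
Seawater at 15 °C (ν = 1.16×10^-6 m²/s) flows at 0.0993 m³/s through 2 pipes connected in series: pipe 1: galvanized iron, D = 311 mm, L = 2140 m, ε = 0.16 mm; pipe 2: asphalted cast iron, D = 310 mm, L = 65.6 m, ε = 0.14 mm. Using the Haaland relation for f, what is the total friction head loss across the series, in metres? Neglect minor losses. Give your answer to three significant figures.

Pipe 1: V = 1.307 m/s, Re = 3.50×10^5, ε/D = 5.14×10^-4, f = 0.01799, h_1 = f(L/D)V²/2g = 10.78 m
Pipe 2: V = 1.316 m/s, Re = 3.52×10^5, ε/D = 4.52×10^-4, f = 0.01760, h_2 = f(L/D)V²/2g = 0.3286 m
Series → Q common, losses add: H = Σh = 11.11 m

H ≈ 11.1 m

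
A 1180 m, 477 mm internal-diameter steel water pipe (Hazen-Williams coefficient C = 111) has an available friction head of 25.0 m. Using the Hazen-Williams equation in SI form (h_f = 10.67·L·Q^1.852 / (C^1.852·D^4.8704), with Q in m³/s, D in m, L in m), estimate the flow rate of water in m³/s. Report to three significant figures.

Q ≈ 0.551 m³/s

Rearranging: Q = [h_f·C^1.852·D^4.8704 / (10.67·L)]^(1/1.852)
Q = [25.0·111^1.852·0.477^4.8704 / (10.67·1180)]^0.540 = 0.5506 m³/s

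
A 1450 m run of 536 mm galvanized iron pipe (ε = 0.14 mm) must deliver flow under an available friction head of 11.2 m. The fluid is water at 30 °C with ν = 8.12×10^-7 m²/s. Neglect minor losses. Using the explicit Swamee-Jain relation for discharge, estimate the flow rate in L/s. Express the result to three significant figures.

Swamee-Jain (Type II): Q = -0.965·√(gD⁵h_f/L)·ln[ε/(3.7D) + √(3.17ν²L/(gD³h_f))]
√(gD⁵h_f/L) = √(9.81·0.536⁵·11.2/1450) = 0.05790
ε/(3.7D) = 7.06×10^-5; √(3.17ν²L/(gD³h_f)) = 1.34×10^-5
Q = -0.965·0.05790·ln(8.398×10^-5) = 0.5244 m³/s
Check: V = 2.32 m/s, Re = 1.53×10^6, f = 0.01513, h_f = 11.3 m ≈ 11.2 m ✓

Q ≈ 524 L/s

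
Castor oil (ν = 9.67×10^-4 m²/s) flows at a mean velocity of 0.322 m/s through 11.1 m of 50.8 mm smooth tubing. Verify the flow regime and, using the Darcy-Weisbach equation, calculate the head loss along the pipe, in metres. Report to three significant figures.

h_f ≈ 4.37 m

Re = VD/ν = 0.322·0.05080/9.67×10^-4 = 16.9 → laminar (Re < 2300)
f = 64/Re = 3.783
h_f = f(L/D)V²/(2g) = 3.783·(11.1/0.05080)·0.322²/(2·9.81) = 4.369 m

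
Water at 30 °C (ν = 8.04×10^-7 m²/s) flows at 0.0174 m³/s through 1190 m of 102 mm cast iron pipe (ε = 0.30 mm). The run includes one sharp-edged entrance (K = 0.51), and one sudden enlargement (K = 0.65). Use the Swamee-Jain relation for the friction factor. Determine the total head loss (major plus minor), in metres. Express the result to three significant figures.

V = 4Q/(πD²) = 2.129 m/s; V²/2g = 0.2311 m
Re = 2.70×10^5, ε/D = 0.00294 → f = 0.02668 (Swamee-Jain)
Major: h_f = f(L/D)·V²/2g = 0.02668·11667·0.2311 = 71.95 m
Minor: ΣK = 1.16; h_m = ΣK·V²/2g = 0.2681 m
Total H_L = 71.95 + 0.2681 = 72.21 m

H_L ≈ 72.2 m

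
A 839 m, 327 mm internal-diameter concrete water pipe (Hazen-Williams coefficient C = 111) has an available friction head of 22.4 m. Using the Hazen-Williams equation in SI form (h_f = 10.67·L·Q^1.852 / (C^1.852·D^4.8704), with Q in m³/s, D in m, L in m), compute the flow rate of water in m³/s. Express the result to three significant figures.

Rearranging: Q = [h_f·C^1.852·D^4.8704 / (10.67·L)]^(1/1.852)
Q = [22.4·111^1.852·0.327^4.8704 / (10.67·839)]^0.540 = 0.2311 m³/s

Q ≈ 0.231 m³/s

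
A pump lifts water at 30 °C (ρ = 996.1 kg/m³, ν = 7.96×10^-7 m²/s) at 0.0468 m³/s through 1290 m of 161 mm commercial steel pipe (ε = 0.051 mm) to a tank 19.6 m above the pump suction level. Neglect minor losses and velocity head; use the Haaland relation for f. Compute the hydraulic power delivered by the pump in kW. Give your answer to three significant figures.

V = 4Q/(πD²) = 2.299 m/s; Re = 4.65×10^5; ε/D = 3.17×10^-4; f = 0.01636
h_f = f(L/D)V²/2g = 35.31 m
Total head H = z + h_f = 19.6 + 35.31 = 54.91 m
P_hyd = ρgQH = 996.1·9.81·0.0468·54.91 = 25.11 kW

P_hyd ≈ 25.1 kW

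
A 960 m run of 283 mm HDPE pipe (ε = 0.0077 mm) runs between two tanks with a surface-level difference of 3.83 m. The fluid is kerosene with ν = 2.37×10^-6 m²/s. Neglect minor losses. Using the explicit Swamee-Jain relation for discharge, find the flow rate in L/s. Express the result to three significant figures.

Swamee-Jain (Type II): Q = -0.965·√(gD⁵h_f/L)·ln[ε/(3.7D) + √(3.17ν²L/(gD³h_f))]
√(gD⁵h_f/L) = √(9.81·0.283⁵·3.83/960) = 0.008429
ε/(3.7D) = 7.35×10^-6; √(3.17ν²L/(gD³h_f)) = 1.42×10^-4
Q = -0.965·0.008429·ln(1.490×10^-4) = 0.07167 m³/s
Check: V = 1.14 m/s, Re = 1.36×10^5, f = 0.01696, h_f = 3.81 m ≈ 3.83 m ✓

Q ≈ 71.7 L/s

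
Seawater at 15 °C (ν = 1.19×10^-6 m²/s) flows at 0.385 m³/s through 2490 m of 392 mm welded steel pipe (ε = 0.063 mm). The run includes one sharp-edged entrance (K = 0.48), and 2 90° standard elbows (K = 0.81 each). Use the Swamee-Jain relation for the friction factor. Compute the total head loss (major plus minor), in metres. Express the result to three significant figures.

V = 4Q/(πD²) = 3.190 m/s; V²/2g = 0.5187 m
Re = 1.05×10^6, ε/D = 1.61×10^-4 → f = 0.01427 (Swamee-Jain)
Major: h_f = f(L/D)·V²/2g = 0.01427·6352·0.5187 = 47.03 m
Minor: ΣK = 2.10; h_m = ΣK·V²/2g = 1.089 m
Total H_L = 47.03 + 1.089 = 48.11 m

H_L ≈ 48.1 m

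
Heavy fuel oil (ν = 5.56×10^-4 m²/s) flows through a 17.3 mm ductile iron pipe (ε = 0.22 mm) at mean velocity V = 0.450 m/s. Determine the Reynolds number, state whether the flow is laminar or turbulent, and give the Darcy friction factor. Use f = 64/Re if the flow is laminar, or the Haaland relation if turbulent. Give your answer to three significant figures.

Re ≈ 14.0; laminar; f = 64/Re ≈ 4.57

Re = VD/ν = 0.4500·0.0173/5.56×10^-4 = 14.0
Re < 2300 → laminar → f = 64/Re = 4.571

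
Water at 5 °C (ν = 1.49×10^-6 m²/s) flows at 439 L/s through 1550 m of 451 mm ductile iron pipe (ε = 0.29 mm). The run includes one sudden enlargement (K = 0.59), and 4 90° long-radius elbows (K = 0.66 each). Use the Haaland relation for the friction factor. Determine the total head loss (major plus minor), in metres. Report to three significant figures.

V = 4Q/(πD²) = 2.748 m/s; V²/2g = 0.3849 m
Re = 8.32×10^5, ε/D = 6.43×10^-4 → f = 0.01816 (Haaland)
Major: h_f = f(L/D)·V²/2g = 0.01816·3437·0.3849 = 24.02 m
Minor: ΣK = 3.23; h_m = ΣK·V²/2g = 1.243 m
Total H_L = 24.02 + 1.243 = 25.26 m

H_L ≈ 25.3 m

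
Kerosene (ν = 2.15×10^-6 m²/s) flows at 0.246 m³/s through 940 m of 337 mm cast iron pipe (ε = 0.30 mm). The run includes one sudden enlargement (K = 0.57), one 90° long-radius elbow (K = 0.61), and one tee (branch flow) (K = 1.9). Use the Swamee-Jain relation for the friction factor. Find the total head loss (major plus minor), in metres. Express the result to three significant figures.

V = 4Q/(πD²) = 2.758 m/s; V²/2g = 0.3877 m
Re = 4.32×10^5, ε/D = 8.90×10^-4 → f = 0.01996 (Swamee-Jain)
Major: h_f = f(L/D)·V²/2g = 0.01996·2789·0.3877 = 21.59 m
Minor: ΣK = 3.08; h_m = ΣK·V²/2g = 1.194 m
Total H_L = 21.59 + 1.194 = 22.78 m

H_L ≈ 22.8 m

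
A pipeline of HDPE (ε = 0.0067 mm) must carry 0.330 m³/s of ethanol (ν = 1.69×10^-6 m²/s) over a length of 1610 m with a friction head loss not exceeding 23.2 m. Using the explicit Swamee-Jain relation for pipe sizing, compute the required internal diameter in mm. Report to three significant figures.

D ≈ 385 mm

Swamee-Jain (Type III): D = 0.66·[ε^1.25·(LQ²/(gh_f))^4.75 + ν·Q^9.4·(L/(gh_f))^5.2]^0.04
LQ²/(gh_f) = 0.7704; L/(gh_f) = 7.074
Term 1 = ε^1.25·(…)^4.75 = 9.87×10^-8; Term 2 = ν·Q^9.4·(…)^5.2 = 1.32×10^-6
D = 0.66·(9.87×10^-8 + 1.32×10^-6)^0.04 = 0.3851 m = 385 mm
Check: V = 2.83 m/s, Re = 6.46×10^5, f = 0.01283, h_f = 21.9 m ≈ 23.2 m ✓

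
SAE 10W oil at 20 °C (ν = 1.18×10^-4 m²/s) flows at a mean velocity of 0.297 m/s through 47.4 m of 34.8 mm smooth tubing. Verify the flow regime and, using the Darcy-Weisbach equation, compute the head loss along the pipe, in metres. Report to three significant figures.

h_f ≈ 4.47 m

Re = VD/ν = 0.297·0.03480/1.18×10^-4 = 87.6 → laminar (Re < 2300)
f = 64/Re = 0.7307
h_f = f(L/D)V²/(2g) = 0.7307·(47.4/0.03480)·0.297²/(2·9.81) = 4.474 m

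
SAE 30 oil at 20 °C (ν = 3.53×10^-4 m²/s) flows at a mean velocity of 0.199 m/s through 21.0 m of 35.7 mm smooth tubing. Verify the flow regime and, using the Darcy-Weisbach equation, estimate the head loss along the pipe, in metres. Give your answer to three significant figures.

Re = VD/ν = 0.199·0.03570/3.53×10^-4 = 20.1 → laminar (Re < 2300)
f = 64/Re = 3.180
h_f = f(L/D)V²/(2g) = 3.180·(21.0/0.03570)·0.199²/(2·9.81) = 3.776 m

h_f ≈ 3.78 m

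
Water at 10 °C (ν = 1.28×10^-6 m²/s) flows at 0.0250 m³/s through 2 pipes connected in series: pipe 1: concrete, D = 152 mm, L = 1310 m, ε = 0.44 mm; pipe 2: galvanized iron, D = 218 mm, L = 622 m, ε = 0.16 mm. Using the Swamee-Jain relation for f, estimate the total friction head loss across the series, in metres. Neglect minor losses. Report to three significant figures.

H ≈ 23.8 m

Pipe 1: V = 1.378 m/s, Re = 1.64×10^5, ε/D = 0.00289, f = 0.02694, h_1 = f(L/D)V²/2g = 22.46 m
Pipe 2: V = 0.6698 m/s, Re = 1.14×10^5, ε/D = 7.34×10^-4, f = 0.02107, h_2 = f(L/D)V²/2g = 1.375 m
Series → Q common, losses add: H = Σh = 23.84 m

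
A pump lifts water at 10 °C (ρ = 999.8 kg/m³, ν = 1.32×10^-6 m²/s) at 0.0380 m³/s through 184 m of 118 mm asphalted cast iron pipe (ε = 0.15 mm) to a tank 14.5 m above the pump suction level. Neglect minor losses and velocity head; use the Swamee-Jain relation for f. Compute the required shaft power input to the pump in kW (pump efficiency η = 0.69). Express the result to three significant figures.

V = 4Q/(πD²) = 3.475 m/s; Re = 3.11×10^5; ε/D = 0.00127; f = 0.02178
h_f = f(L/D)V²/2g = 20.90 m
Total head H = z + h_f = 14.5 + 20.90 = 35.40 m
P_hyd = ρgQH = 999.8·9.81·0.0380·35.40 = 13.19 kW
P_shaft = P_hyd/η = 13.19/0.69 = 19.12 kW

P_shaft ≈ 19.1 kW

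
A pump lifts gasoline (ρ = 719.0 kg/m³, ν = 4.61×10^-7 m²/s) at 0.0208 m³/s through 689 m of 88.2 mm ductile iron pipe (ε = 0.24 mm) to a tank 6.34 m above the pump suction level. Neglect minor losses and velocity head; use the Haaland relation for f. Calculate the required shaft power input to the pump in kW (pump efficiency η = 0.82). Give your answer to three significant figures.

V = 4Q/(πD²) = 3.404 m/s; Re = 6.51×10^5; ε/D = 0.00272; f = 0.02571
h_f = f(L/D)V²/2g = 118.7 m
Total head H = z + h_f = 6.34 + 118.7 = 125.0 m
P_hyd = ρgQH = 719.0·9.81·0.0208·125.0 = 18.34 kW
P_shaft = P_hyd/η = 18.34/0.82 = 22.36 kW

P_shaft ≈ 22.4 kW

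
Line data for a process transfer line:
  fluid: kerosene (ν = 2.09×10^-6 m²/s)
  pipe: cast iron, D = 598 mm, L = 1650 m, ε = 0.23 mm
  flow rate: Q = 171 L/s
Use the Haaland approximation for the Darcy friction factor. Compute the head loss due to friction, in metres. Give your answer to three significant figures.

h_f ≈ 0.952 m

V = 4Q/(πD²) = 4·0.171/(π·0.598²) = 0.6088 m/s
Re = VD/ν = 0.6088·0.598/2.09×10^-6 = 1.74×10^5 → turbulent
ε/D = 0.23/598 = 3.85×10^-4
Haaland: f = 0.01827
h_f = f(L/D)V²/(2g) = 0.01827·(1650/0.598)·0.6088²/(2·9.81) = 0.9522 m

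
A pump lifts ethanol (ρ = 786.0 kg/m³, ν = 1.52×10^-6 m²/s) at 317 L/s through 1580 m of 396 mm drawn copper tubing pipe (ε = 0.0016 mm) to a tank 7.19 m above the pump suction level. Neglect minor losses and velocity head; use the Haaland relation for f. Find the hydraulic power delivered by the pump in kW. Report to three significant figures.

P_hyd ≈ 58.6 kW

V = 4Q/(πD²) = 2.574 m/s; Re = 6.71×10^5; ε/D = 4.04×10^-6; f = 0.01246
h_f = f(L/D)V²/2g = 16.78 m
Total head H = z + h_f = 7.19 + 16.78 = 23.97 m
P_hyd = ρgQH = 786.0·9.81·0.317·23.97 = 58.59 kW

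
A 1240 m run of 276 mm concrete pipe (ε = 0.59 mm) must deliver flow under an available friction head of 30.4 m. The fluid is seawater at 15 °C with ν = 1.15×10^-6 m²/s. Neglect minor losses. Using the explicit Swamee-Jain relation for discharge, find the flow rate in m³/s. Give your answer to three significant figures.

Q ≈ 0.140 m³/s

Swamee-Jain (Type II): Q = -0.965·√(gD⁵h_f/L)·ln[ε/(3.7D) + √(3.17ν²L/(gD³h_f))]
√(gD⁵h_f/L) = √(9.81·0.276⁵·30.4/1240) = 0.01963
ε/(3.7D) = 5.78×10^-4; √(3.17ν²L/(gD³h_f)) = 2.88×10^-5
Q = -0.965·0.01963·ln(6.065×10^-4) = 0.1403 m³/s
Check: V = 2.34 m/s, Re = 5.63×10^5, f = 0.02426, h_f = 30.5 m ≈ 30.4 m ✓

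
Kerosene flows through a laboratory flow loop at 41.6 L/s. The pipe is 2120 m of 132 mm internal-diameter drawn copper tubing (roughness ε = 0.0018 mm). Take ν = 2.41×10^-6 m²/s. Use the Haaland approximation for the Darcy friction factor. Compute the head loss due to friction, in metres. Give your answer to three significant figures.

V = 4Q/(πD²) = 4·0.0416/(π·0.132²) = 3.040 m/s
Re = VD/ν = 3.040·0.132/2.41×10^-6 = 1.66×10^5 → turbulent
ε/D = 0.0018/132 = 1.36×10^-5
Haaland: f = 0.01614
h_f = f(L/D)V²/(2g) = 0.01614·(2120/0.132)·3.040²/(2·9.81) = 122.1 m

h_f ≈ 122 m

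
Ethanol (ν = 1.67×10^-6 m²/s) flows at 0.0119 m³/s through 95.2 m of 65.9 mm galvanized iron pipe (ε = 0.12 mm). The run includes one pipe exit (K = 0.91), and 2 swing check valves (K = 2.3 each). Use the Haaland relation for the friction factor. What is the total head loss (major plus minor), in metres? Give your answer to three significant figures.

V = 4Q/(πD²) = 3.489 m/s; V²/2g = 0.6204 m
Re = 1.38×10^5, ε/D = 0.00182 → f = 0.02408 (Haaland)
Major: h_f = f(L/D)·V²/2g = 0.02408·1445·0.6204 = 21.58 m
Minor: ΣK = 5.51; h_m = ΣK·V²/2g = 3.418 m
Total H_L = 21.58 + 3.418 = 25.00 m

H_L ≈ 25.0 m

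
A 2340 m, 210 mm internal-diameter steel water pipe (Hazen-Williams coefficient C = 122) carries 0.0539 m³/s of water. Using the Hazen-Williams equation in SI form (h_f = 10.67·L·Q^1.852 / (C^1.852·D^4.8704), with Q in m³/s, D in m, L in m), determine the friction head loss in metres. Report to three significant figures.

h_f = 10.67·2340·0.0539^1.852 / (122^1.852·0.210^4.8704) = 30.58 m

h_f ≈ 30.6 m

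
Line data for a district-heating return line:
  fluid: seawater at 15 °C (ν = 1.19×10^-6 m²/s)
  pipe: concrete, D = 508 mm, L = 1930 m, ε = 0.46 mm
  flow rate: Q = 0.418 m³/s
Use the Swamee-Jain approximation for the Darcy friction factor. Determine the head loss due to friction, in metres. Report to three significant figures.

h_f ≈ 16.2 m

V = 4Q/(πD²) = 4·0.418/(π·0.508²) = 2.062 m/s
Re = VD/ν = 2.062·0.508/1.19×10^-6 = 8.80×10^5 → turbulent
ε/D = 0.46/508 = 9.06×10^-4
Swamee-Jain: f = 0.01964
h_f = f(L/D)V²/(2g) = 0.01964·(1930/0.508)·2.062²/(2·9.81) = 16.17 m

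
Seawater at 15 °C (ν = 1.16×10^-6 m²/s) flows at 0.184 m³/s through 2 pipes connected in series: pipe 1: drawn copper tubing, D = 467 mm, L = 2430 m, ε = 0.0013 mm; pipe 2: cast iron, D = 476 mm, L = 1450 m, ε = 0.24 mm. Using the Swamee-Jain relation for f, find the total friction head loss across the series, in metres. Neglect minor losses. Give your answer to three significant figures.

Pipe 1: V = 1.074 m/s, Re = 4.32×10^5, ε/D = 2.78×10^-6, f = 0.01348, h_1 = f(L/D)V²/2g = 4.125 m
Pipe 2: V = 1.034 m/s, Re = 4.24×10^5, ε/D = 5.04×10^-4, f = 0.01796, h_2 = f(L/D)V²/2g = 2.981 m
Series → Q common, losses add: H = Σh = 7.106 m

H ≈ 7.11 m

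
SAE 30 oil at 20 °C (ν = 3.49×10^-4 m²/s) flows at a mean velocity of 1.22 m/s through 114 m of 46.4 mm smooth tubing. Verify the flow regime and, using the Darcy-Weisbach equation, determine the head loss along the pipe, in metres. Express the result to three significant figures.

Re = VD/ν = 1.22·0.04640/3.49×10^-4 = 162 → laminar (Re < 2300)
f = 64/Re = 0.3946
h_f = f(L/D)V²/(2g) = 0.3946·(114/0.04640)·1.22²/(2·9.81) = 73.54 m

h_f ≈ 73.5 m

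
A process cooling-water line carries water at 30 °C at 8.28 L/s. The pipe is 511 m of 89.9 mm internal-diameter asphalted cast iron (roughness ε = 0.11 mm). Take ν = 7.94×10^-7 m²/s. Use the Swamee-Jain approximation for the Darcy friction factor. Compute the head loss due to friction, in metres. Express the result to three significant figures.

h_f ≈ 11.1 m

V = 4Q/(πD²) = 4·0.00828/(π·0.0899²) = 1.304 m/s
Re = VD/ν = 1.304·0.0899/7.94×10^-7 = 1.48×10^5 → turbulent
ε/D = 0.11/89.9 = 0.00122
Swamee-Jain: f = 0.02243
h_f = f(L/D)V²/(2g) = 0.02243·(511/0.0899)·1.304²/(2·9.81) = 11.06 m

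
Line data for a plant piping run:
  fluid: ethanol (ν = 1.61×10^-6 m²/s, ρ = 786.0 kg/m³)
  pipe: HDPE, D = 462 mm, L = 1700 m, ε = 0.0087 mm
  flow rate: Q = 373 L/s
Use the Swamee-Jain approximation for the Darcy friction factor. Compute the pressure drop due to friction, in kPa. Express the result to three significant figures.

Δp ≈ 92.2 kPa

V = 4Q/(πD²) = 4·0.373/(π·0.462²) = 2.225 m/s
Re = VD/ν = 2.225·0.462/1.61×10^-6 = 6.38×10^5 → turbulent
ε/D = 0.0087/462 = 1.88×10^-5
Swamee-Jain: f = 0.01288
h_f = f(L/D)V²/(2g) = 0.01288·(1700/0.462)·2.225²/(2·9.81) = 11.96 m
Δp = ρg·h_f = 786.0·9.81·11.96 = 92.22 kPa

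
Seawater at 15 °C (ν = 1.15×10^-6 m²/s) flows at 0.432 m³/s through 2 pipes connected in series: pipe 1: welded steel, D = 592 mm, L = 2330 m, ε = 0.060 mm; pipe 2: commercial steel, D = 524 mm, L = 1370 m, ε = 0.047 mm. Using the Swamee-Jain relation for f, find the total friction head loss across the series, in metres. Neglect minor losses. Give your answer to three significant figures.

Pipe 1: V = 1.569 m/s, Re = 8.08×10^5, ε/D = 1.01×10^-4, f = 0.01378, h_1 = f(L/D)V²/2g = 6.810 m
Pipe 2: V = 2.003 m/s, Re = 9.13×10^5, ε/D = 8.97×10^-5, f = 0.01346, h_2 = f(L/D)V²/2g = 7.199 m
Series → Q common, losses add: H = Σh = 14.01 m

H ≈ 14.0 m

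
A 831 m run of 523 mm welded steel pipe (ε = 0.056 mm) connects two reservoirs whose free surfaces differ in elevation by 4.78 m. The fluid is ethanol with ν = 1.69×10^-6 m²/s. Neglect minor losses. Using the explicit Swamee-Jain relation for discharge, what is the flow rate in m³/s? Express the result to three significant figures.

Swamee-Jain (Type II): Q = -0.965·√(gD⁵h_f/L)·ln[ε/(3.7D) + √(3.17ν²L/(gD³h_f))]
√(gD⁵h_f/L) = √(9.81·0.523⁵·4.78/831) = 0.04699
ε/(3.7D) = 2.89×10^-5; √(3.17ν²L/(gD³h_f)) = 3.35×10^-5
Q = -0.965·0.04699·ln(6.243×10^-5) = 0.4390 m³/s
Check: V = 2.04 m/s, Re = 6.32×10^5, f = 0.01419, h_f = 4.80 m ≈ 4.78 m ✓

Q ≈ 0.439 m³/s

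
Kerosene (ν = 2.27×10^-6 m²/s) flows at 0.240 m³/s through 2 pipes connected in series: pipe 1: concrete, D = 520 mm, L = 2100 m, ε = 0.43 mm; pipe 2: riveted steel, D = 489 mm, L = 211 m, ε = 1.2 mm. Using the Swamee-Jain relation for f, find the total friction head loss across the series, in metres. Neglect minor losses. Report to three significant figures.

Pipe 1: V = 1.130 m/s, Re = 2.59×10^5, ε/D = 8.27×10^-4, f = 0.02015, h_1 = f(L/D)V²/2g = 5.298 m
Pipe 2: V = 1.278 m/s, Re = 2.75×10^5, ε/D = 0.00245, f = 0.02547, h_2 = f(L/D)V²/2g = 0.9147 m
Series → Q common, losses add: H = Σh = 6.213 m

H ≈ 6.21 m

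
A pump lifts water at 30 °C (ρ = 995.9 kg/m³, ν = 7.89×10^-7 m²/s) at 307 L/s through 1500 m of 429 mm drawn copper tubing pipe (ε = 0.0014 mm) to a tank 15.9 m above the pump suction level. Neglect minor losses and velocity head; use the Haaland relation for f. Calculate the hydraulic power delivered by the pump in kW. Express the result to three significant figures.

P_hyd ≈ 75.1 kW

V = 4Q/(πD²) = 2.124 m/s; Re = 1.15×10^6; ε/D = 3.26×10^-6; f = 0.01137
h_f = f(L/D)V²/2g = 9.141 m
Total head H = z + h_f = 15.9 + 9.141 = 25.04 m
P_hyd = ρgQH = 995.9·9.81·0.307·25.04 = 75.10 kW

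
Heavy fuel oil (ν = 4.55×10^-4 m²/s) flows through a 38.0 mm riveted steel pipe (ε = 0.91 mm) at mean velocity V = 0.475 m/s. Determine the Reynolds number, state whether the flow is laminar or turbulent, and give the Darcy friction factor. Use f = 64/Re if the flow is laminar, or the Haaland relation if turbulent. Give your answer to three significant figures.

Re ≈ 39.7; laminar; f = 64/Re ≈ 1.61

Re = VD/ν = 0.4750·0.0380/4.55×10^-4 = 39.7
Re < 2300 → laminar → f = 64/Re = 1.613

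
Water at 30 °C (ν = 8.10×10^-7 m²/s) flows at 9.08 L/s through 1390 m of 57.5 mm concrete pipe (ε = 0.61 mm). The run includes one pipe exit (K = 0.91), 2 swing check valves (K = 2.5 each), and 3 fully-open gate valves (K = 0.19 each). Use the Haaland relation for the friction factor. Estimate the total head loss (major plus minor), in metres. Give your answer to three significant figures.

V = 4Q/(πD²) = 3.497 m/s; V²/2g = 0.6232 m
Re = 2.48×10^5, ε/D = 0.0106 → f = 0.03897 (Haaland)
Major: h_f = f(L/D)·V²/2g = 0.03897·24174·0.6232 = 587.1 m
Minor: ΣK = 6.48; h_m = ΣK·V²/2g = 4.038 m
Total H_L = 587.1 + 4.038 = 591.1 m

H_L ≈ 591 m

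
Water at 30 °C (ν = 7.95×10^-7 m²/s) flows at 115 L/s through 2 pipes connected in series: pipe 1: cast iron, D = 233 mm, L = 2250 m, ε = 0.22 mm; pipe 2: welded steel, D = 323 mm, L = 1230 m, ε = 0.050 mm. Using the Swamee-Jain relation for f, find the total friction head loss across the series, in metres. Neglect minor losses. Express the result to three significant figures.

Pipe 1: V = 2.697 m/s, Re = 7.90×10^5, ε/D = 9.44×10^-4, f = 0.01986, h_1 = f(L/D)V²/2g = 71.12 m
Pipe 2: V = 1.403 m/s, Re = 5.70×10^5, ε/D = 1.55×10^-4, f = 0.01488, h_2 = f(L/D)V²/2g = 5.690 m
Series → Q common, losses add: H = Σh = 76.81 m

H ≈ 76.8 m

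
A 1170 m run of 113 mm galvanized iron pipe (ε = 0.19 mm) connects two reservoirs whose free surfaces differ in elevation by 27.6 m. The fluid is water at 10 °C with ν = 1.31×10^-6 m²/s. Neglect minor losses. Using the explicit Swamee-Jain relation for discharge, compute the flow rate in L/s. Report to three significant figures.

Swamee-Jain (Type II): Q = -0.965·√(gD⁵h_f/L)·ln[ε/(3.7D) + √(3.17ν²L/(gD³h_f))]
√(gD⁵h_f/L) = √(9.81·0.113⁵·27.6/1170) = 0.002065
ε/(3.7D) = 4.54×10^-4; √(3.17ν²L/(gD³h_f)) = 1.28×10^-4
Q = -0.965·0.002065·ln(5.821×10^-4) = 0.01484 m³/s
Check: V = 1.48 m/s, Re = 1.28×10^5, f = 0.02409, h_f = 27.8 m ≈ 27.6 m ✓

Q ≈ 14.8 L/s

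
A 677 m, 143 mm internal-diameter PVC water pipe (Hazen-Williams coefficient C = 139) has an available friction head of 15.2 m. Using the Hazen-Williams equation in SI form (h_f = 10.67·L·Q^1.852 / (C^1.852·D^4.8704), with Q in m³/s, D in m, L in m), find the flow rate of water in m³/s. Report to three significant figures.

Q ≈ 0.0299 m³/s

Rearranging: Q = [h_f·C^1.852·D^4.8704 / (10.67·L)]^(1/1.852)
Q = [15.2·139^1.852·0.143^4.8704 / (10.67·677)]^0.540 = 0.02994 m³/s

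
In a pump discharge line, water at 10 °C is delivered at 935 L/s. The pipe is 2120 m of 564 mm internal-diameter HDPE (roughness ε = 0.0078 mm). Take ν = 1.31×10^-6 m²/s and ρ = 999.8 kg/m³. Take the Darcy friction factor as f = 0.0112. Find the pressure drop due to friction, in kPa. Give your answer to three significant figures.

V = 4Q/(πD²) = 4·0.935/(π·0.564²) = 3.743 m/s
h_f = f(L/D)V²/(2g) = 0.01120·(2120/0.564)·3.743²/(2·9.81) = 30.05 m
Δp = ρg·h_f = 999.8·9.81·30.05 = 294.8 kPa

Δp ≈ 295 kPa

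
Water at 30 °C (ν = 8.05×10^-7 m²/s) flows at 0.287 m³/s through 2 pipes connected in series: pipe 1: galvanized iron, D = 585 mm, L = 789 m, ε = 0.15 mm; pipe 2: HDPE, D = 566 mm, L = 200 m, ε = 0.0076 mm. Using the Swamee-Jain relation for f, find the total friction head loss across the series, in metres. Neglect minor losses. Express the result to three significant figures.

Pipe 1: V = 1.068 m/s, Re = 7.76×10^5, ε/D = 2.56×10^-4, f = 0.01556, h_1 = f(L/D)V²/2g = 1.219 m
Pipe 2: V = 1.141 m/s, Re = 8.02×10^5, ε/D = 1.34×10^-5, f = 0.01234, h_2 = f(L/D)V²/2g = 0.2891 m
Series → Q common, losses add: H = Σh = 1.508 m

H ≈ 1.51 m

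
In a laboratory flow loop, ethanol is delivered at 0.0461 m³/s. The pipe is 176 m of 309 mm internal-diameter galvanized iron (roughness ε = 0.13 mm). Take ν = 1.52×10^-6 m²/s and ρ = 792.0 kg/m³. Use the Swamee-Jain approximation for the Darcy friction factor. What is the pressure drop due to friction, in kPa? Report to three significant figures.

Δp ≈ 1.66 kPa

V = 4Q/(πD²) = 4·0.0461/(π·0.309²) = 0.6147 m/s
Re = VD/ν = 0.6147·0.309/1.52×10^-6 = 1.25×10^5 → turbulent
ε/D = 0.13/309 = 4.21×10^-4
Swamee-Jain: f = 0.01949
h_f = f(L/D)V²/(2g) = 0.01949·(176/0.309)·0.6147²/(2·9.81) = 0.2138 m
Δp = ρg·h_f = 792.0·9.81·0.2138 = 1.661 kPa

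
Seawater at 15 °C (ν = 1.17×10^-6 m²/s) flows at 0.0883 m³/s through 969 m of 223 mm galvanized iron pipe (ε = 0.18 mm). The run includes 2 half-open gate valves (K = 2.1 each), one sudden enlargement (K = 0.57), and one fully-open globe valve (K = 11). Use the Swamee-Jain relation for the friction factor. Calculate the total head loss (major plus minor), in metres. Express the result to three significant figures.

V = 4Q/(πD²) = 2.261 m/s; V²/2g = 0.2605 m
Re = 4.31×10^5, ε/D = 8.07×10^-4 → f = 0.01958 (Swamee-Jain)
Major: h_f = f(L/D)·V²/2g = 0.01958·4345·0.2605 = 22.16 m
Minor: ΣK = 15.8; h_m = ΣK·V²/2g = 4.108 m
Total H_L = 22.16 + 4.108 = 26.27 m

H_L ≈ 26.3 m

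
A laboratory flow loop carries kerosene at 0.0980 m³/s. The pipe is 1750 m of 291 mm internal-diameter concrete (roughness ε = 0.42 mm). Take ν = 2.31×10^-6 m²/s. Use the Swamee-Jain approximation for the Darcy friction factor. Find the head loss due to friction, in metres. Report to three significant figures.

h_f ≈ 15.2 m

V = 4Q/(πD²) = 4·0.0980/(π·0.291²) = 1.474 m/s
Re = VD/ν = 1.474·0.291/2.31×10^-6 = 1.86×10^5 → turbulent
ε/D = 0.42/291 = 0.00144
Swamee-Jain: f = 0.02287
h_f = f(L/D)V²/(2g) = 0.02287·(1750/0.291)·1.474²/(2·9.81) = 15.22 m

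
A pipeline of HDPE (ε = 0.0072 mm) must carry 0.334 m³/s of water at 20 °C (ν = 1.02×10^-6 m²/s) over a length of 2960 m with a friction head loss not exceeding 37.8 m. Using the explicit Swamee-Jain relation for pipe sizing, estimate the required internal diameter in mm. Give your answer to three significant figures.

Swamee-Jain (Type III): D = 0.66·[ε^1.25·(LQ²/(gh_f))^4.75 + ν·Q^9.4·(L/(gh_f))^5.2]^0.04
LQ²/(gh_f) = 0.8905; L/(gh_f) = 7.982
Term 1 = ε^1.25·(…)^4.75 = 2.15×10^-7; Term 2 = ν·Q^9.4·(…)^5.2 = 1.67×10^-6
D = 0.66·(2.15×10^-7 + 1.67×10^-6)^0.04 = 0.3895 m = 390 mm
Check: V = 2.80 m/s, Re = 1.07×10^6, f = 0.01193, h_f = 36.3 m ≈ 37.8 m ✓

D ≈ 390 mm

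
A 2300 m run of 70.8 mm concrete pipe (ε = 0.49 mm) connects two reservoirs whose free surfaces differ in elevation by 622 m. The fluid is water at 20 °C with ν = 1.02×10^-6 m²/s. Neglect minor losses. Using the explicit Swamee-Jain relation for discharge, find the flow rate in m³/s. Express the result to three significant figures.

Q ≈ 0.0131 m³/s

Swamee-Jain (Type II): Q = -0.965·√(gD⁵h_f/L)·ln[ε/(3.7D) + √(3.17ν²L/(gD³h_f))]
√(gD⁵h_f/L) = √(9.81·0.0708⁵·622/2300) = 0.002172
ε/(3.7D) = 0.00187; √(3.17ν²L/(gD³h_f)) = 5.92×10^-5
Q = -0.965·0.002172·ln(0.001930) = 0.01310 m³/s
Check: V = 3.33 m/s, Re = 2.31×10^5, f = 0.03408, h_f = 625 m ≈ 622 m ✓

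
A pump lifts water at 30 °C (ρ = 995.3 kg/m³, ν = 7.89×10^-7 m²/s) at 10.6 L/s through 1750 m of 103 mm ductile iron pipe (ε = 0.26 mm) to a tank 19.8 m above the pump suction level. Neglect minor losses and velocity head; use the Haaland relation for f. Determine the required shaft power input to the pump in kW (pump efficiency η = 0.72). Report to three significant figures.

V = 4Q/(πD²) = 1.272 m/s; Re = 1.66×10^5; ε/D = 0.00252; f = 0.02580
h_f = f(L/D)V²/2g = 36.15 m
Total head H = z + h_f = 19.8 + 36.15 = 55.95 m
P_hyd = ρgQH = 995.3·9.81·0.0106·55.95 = 5.791 kW
P_shaft = P_hyd/η = 5.791/0.72 = 8.043 kW

P_shaft ≈ 8.04 kW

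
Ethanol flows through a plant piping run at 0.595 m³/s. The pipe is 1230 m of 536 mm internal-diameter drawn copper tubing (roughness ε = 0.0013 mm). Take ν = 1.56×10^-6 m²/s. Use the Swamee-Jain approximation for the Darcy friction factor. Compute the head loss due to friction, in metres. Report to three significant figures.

V = 4Q/(πD²) = 4·0.595/(π·0.536²) = 2.637 m/s
Re = VD/ν = 2.637·0.536/1.56×10^-6 = 9.06×10^5 → turbulent
ε/D = 0.0013/536 = 2.43×10^-6
Swamee-Jain: f = 0.01186
h_f = f(L/D)V²/(2g) = 0.01186·(1230/0.536)·2.637²/(2·9.81) = 9.645 m

h_f ≈ 9.65 m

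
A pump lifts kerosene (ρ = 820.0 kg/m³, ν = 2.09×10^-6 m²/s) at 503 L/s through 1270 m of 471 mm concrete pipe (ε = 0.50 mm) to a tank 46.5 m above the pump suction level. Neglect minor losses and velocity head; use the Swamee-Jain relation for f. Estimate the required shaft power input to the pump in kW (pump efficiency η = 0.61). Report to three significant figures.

P_shaft ≈ 464 kW

V = 4Q/(πD²) = 2.887 m/s; Re = 6.51×10^5; ε/D = 0.00106; f = 0.02048
h_f = f(L/D)V²/2g = 23.45 m
Total head H = z + h_f = 46.5 + 23.45 = 69.95 m
P_hyd = ρgQH = 820.0·9.81·0.503·69.95 = 283.1 kW
P_shaft = P_hyd/η = 283.1/0.61 = 464.0 kW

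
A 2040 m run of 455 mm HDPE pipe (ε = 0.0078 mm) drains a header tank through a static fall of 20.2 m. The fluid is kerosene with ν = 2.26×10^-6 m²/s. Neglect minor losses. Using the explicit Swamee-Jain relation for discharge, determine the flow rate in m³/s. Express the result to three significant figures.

Q ≈ 0.419 m³/s

Swamee-Jain (Type II): Q = -0.965·√(gD⁵h_f/L)·ln[ε/(3.7D) + √(3.17ν²L/(gD³h_f))]
√(gD⁵h_f/L) = √(9.81·0.455⁵·20.2/2040) = 0.04352
ε/(3.7D) = 4.63×10^-6; √(3.17ν²L/(gD³h_f)) = 4.21×10^-5
Q = -0.965·0.04352·ln(4.670×10^-5) = 0.4188 m³/s
Check: V = 2.58 m/s, Re = 5.19×10^5, f = 0.01328, h_f = 20.1 m ≈ 20.2 m ✓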